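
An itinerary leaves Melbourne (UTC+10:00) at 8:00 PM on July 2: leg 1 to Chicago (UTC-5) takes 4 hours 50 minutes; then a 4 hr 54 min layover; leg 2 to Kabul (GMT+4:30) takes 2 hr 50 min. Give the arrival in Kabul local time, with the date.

Convert departure to UTC: 8:00 PM − 10:00 = 10:00 AM UTC on Jul 2.
Add 4 hours and 50 minutes leg 1 → 2:50 PM UTC.
Add 4 hours and 54 minutes layover in Chicago → 7:44 PM UTC.
Add 2 hours and 50 minutes leg 2 → 10:34 PM UTC.
Kabul is UTC+4:30, so local arrival = 10:34 PM + 4:30 = 3:04 AM on Jul 3.

3:04 AM on July 3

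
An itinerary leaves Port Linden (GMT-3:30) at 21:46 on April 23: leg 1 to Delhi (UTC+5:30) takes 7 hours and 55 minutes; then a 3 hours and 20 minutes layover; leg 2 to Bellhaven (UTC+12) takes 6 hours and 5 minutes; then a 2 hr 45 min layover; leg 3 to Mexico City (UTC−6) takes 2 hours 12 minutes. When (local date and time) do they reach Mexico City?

Convert departure to UTC: 21:46 + 3:30 = 01:16 UTC on Apr 24.
Add 7 hours 55 minutes leg 1 → 09:11 UTC.
Add 3 hours and 20 minutes layover in Delhi → 12:31 UTC.
Add 6 hours 5 minutes leg 2 → 18:36 UTC.
Add 2 hours and 45 minutes layover in Bellhaven → 21:21 UTC.
Add 2 hours 12 minutes leg 3 → 23:33 UTC.
Mexico City is UTC−6:00, so local arrival = 23:33 − 6:00 = 17:33 on Apr 24.

17:33 on April 24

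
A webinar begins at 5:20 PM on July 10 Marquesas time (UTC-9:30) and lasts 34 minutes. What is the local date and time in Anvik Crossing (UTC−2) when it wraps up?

Convert start to UTC: 5:20 PM + 9:30 = 2:50 AM UTC on Jul 11.
Add 34 minutes duration → 3:24 AM UTC.
Anvik Crossing is UTC−2:00, so local end time = 3:24 AM − 2:00 = 1:24 AM on Jul 11.

1:24 AM on Jul 11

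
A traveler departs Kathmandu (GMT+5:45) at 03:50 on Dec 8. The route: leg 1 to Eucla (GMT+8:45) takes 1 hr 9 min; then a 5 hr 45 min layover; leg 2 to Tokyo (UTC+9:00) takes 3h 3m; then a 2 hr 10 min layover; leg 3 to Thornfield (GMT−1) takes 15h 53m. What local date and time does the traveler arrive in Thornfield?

01:05 on December 9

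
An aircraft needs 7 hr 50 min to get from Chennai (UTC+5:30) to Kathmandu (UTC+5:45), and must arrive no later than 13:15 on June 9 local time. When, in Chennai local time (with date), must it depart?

05:10 on June 9

Target arrival in UTC: 13:15 − 5:45 = 07:30 on Jun 9.
Subtract 7 hours and 50 minutes → departure 23:40 UTC on Jun 8.
Chennai is UTC+5:30: 23:40 + 5:30 = 05:10 on Jun 9.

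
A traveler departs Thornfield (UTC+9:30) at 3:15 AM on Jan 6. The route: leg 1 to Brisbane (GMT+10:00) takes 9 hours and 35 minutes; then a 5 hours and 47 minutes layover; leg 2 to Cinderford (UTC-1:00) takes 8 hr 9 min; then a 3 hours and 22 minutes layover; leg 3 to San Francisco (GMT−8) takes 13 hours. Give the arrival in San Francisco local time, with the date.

1:38 AM on January 7

Convert departure to UTC: 3:15 AM − 9:30 = 5:45 PM UTC on Jan 5.
Add 9 hours 35 minutes leg 1 → 3:20 AM UTC (Jan 6).
Add 5 hours 47 minutes layover in Brisbane → 9:07 AM UTC.
Add 8 hours and 9 minutes leg 2 → 5:16 PM UTC.
Add 3 hours and 22 minutes layover in Cinderford → 8:38 PM UTC.
Add 13 hours leg 3 → 9:38 AM UTC (Jan 7).
San Francisco is UTC−8:00, so local arrival = 9:38 AM − 8:00 = 1:38 AM on Jan 7.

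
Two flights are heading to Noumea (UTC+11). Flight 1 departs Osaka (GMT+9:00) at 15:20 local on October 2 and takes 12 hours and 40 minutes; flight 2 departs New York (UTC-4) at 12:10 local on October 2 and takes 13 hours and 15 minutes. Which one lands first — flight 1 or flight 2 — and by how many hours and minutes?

Flight 1 in UTC: 15:20 − 9:00 = 06:20 on Oct 2.
+12 hours 40 minutes → arrive 19:00 UTC on Oct 2.
Flight 2 in UTC: 12:10 + 4:00 = 16:10 on Oct 2.
+13 hours and 15 minutes → arrive 05:25 UTC on Oct 3.
Flight 1 lands earlier by 10 hours 25 minutes.

the first, by 10 hours 25 minutes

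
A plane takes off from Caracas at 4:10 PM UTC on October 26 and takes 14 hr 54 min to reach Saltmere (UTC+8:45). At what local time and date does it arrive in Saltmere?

Departure is given in UTC: 4:10 PM on Oct 26.
Add 14 hours 54 minutes → 7:04 AM UTC (Oct 27).
Saltmere is UTC+8:45: 7:04 AM + 8:45 = 3:49 PM on Oct 27.

3:49 PM on October 27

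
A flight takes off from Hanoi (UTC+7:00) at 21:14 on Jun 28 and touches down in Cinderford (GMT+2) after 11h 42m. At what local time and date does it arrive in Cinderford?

03:56 on Jun 29

Convert departure to UTC: 21:14 − 7:00 = 14:14 UTC on Jun 28.
Add 11 hours and 42 minutes travel time → 01:56 UTC (Jun 29).
Cinderford is UTC+2:00, so local arrival = 01:56 + 2:00 = 03:56 on Jun 29.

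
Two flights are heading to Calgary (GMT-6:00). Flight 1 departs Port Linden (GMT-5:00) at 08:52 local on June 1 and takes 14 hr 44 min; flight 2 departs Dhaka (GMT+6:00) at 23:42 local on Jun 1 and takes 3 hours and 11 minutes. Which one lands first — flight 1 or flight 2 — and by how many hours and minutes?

Flight 1 in UTC: 08:52 + 5:00 = 13:52 on Jun 1.
+14 hours and 44 minutes → arrive 04:36 UTC on Jun 2.
Flight 2 in UTC: 23:42 − 6:00 = 17:42 on Jun 1.
+3 hours 11 minutes → arrive 20:53 UTC on Jun 1.
Flight 2 lands earlier by 7 hours 43 minutes.

the second, by 7 hours 43 minutes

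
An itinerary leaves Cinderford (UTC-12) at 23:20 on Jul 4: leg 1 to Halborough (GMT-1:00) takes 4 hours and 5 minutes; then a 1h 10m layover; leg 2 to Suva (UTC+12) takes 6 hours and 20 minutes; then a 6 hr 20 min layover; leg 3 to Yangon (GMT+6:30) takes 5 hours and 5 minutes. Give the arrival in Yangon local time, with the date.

16:50 on July 6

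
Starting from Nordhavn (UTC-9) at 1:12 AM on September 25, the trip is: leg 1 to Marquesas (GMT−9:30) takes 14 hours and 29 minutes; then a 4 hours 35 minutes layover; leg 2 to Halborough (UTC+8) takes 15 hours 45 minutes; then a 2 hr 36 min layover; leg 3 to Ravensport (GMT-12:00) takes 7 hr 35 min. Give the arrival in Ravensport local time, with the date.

7:12 PM on September 26

Convert departure to UTC: 1:12 AM + 9:00 = 10:12 AM UTC on Sep 25.
Add 14 hours 29 minutes leg 1 → 12:41 AM UTC (Sep 26).
Add 4 hours 35 minutes layover in Marquesas → 5:16 AM UTC.
Add 15 hours 45 minutes leg 2 → 9:01 PM UTC.
Add 2 hours and 36 minutes layover in Halborough → 11:37 PM UTC.
Add 7 hours and 35 minutes leg 3 → 7:12 AM UTC (Sep 27).
Ravensport is UTC−12:00, so local arrival = 7:12 AM − 12:00 = 7:12 PM on Sep 26.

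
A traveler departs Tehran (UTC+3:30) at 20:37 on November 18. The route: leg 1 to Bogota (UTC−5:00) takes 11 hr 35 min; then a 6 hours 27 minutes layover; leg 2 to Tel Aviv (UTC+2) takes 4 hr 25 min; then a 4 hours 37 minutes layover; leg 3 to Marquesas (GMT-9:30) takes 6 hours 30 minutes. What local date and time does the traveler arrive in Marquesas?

Convert departure to UTC: 20:37 − 3:30 = 17:07 UTC on Nov 18.
Add 11 hours 35 minutes leg 1 → 04:42 UTC (Nov 19).
Add 6 hours 27 minutes layover in Bogota → 11:09 UTC.
Add 4 hours and 25 minutes leg 2 → 15:34 UTC.
Add 4 hours and 37 minutes layover in Tel Aviv → 20:11 UTC.
Add 6 hours 30 minutes leg 3 → 02:41 UTC (Nov 20).
Marquesas is UTC−9:30, so local arrival = 02:41 − 9:30 = 17:11 on Nov 19.

17:11 on November 19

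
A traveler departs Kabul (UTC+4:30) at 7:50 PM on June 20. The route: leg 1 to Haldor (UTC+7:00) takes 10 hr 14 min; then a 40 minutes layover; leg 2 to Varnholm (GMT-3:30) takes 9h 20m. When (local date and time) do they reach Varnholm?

8:04 AM on Jun 21

Convert departure to UTC: 7:50 PM − 4:30 = 3:20 PM UTC on Jun 20.
Add 10 hours and 14 minutes leg 1 → 1:34 AM UTC (Jun 21).
Add 40 minutes layover in Haldor → 2:14 AM UTC.
Add 9 hours and 20 minutes leg 2 → 11:34 AM UTC.
Varnholm is UTC−3:30, so local arrival = 11:34 AM − 3:30 = 8:04 AM on Jun 21.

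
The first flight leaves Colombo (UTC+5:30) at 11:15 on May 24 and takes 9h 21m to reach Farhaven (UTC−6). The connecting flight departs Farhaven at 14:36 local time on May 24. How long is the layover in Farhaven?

Convert departure to UTC: 11:15 − 5:30 = 05:45 UTC on May 24.
Add 9 hours and 21 minutes flight time → 15:06 UTC.
Farhaven is UTC−6:00, so local arrival = 15:06 − 6:00 = 09:06 on May 24.
Layover = 14:36 − 09:06 = 5 hours 30 minutes.

5 hours 30 minutes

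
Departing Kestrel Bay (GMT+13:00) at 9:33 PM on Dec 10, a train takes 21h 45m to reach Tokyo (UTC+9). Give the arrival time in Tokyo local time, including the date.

Convert departure to UTC: 9:33 PM − 13:00 = 8:33 AM UTC on Dec 10.
Add 21 hours 45 minutes travel time → 6:18 AM UTC (Dec 11).
Tokyo is UTC+9:00, so local arrival = 6:18 AM + 9:00 = 3:18 PM on Dec 11.

3:18 PM on December 11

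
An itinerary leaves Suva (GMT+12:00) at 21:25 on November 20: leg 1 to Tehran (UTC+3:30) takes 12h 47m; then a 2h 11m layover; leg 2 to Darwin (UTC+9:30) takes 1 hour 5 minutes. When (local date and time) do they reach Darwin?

10:58 on November 21

Convert departure to UTC: 21:25 − 12:00 = 09:25 UTC on Nov 20.
Add 12 hours and 47 minutes leg 1 → 22:12 UTC.
Add 2 hours 11 minutes layover in Tehran → 00:23 UTC (Nov 21).
Add 1 hour 5 minutes leg 2 → 01:28 UTC.
Darwin is UTC+9:30, so local arrival = 01:28 + 9:30 = 10:58 on Nov 21.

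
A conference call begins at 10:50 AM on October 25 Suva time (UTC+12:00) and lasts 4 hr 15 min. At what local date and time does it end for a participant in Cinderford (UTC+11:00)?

2:05 PM on October 25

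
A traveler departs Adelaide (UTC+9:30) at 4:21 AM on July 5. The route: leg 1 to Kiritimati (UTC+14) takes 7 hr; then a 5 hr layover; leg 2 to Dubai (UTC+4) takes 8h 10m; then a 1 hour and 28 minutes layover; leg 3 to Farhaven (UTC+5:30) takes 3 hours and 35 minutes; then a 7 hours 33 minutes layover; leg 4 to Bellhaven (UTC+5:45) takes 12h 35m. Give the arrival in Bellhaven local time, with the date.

Convert departure to UTC: 4:21 AM − 9:30 = 6:51 PM UTC on Jul 4.
Add 7 hours leg 1 → 1:51 AM UTC (Jul 5).
Add 5 hours layover in Kiritimati → 6:51 AM UTC.
Add 8 hours 10 minutes leg 2 → 3:01 PM UTC.
Add 1 hour 28 minutes layover in Dubai → 4:29 PM UTC.
Add 3 hours and 35 minutes leg 3 → 8:04 PM UTC.
Add 7 hours 33 minutes layover in Farhaven → 3:37 AM UTC (Jul 6).
Add 12 hours 35 minutes leg 4 → 4:12 PM UTC.
Bellhaven is UTC+5:45, so local arrival = 4:12 PM + 5:45 = 9:57 PM on Jul 6.

9:57 PM on Jul 6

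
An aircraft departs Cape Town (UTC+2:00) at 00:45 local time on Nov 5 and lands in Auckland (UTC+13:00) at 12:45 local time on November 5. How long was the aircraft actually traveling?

1 hour

Departure in UTC: 00:45 − 2:00 = 22:45 on Nov 4.
Arrival in UTC: 12:45 − 13:00 = 23:45 on Nov 4.
Elapsed = 23:45 − 22:45 = 1 hour.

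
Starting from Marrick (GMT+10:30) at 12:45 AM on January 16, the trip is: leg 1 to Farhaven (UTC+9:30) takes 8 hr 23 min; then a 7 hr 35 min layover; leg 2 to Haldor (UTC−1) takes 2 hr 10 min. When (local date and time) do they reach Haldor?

7:23 AM on January 16

Convert departure to UTC: 12:45 AM − 10:30 = 2:15 PM UTC on Jan 15.
Add 8 hours 23 minutes leg 1 → 10:38 PM UTC.
Add 7 hours 35 minutes layover in Farhaven → 6:13 AM UTC (Jan 16).
Add 2 hours and 10 minutes leg 2 → 8:23 AM UTC.
Haldor is UTC−1:00, so local arrival = 8:23 AM − 1:00 = 7:23 AM on Jan 16.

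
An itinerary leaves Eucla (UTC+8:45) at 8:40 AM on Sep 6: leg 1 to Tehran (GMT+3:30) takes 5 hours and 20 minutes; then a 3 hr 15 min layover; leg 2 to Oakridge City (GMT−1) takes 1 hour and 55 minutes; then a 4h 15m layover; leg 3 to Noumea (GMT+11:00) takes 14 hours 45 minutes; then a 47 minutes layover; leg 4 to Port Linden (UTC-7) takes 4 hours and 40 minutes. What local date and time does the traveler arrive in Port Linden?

3:52 AM on Sep 7

Convert departure to UTC: 8:40 AM − 8:45 = 11:55 PM UTC on Sep 5.
Add 5 hours 20 minutes leg 1 → 5:15 AM UTC (Sep 6).
Add 3 hours 15 minutes layover in Tehran → 8:30 AM UTC.
Add 1 hour 55 minutes leg 2 → 10:25 AM UTC.
Add 4 hours 15 minutes layover in Oakridge City → 2:40 PM UTC.
Add 14 hours 45 minutes leg 3 → 5:25 AM UTC (Sep 7).
Add 47 minutes layover in Noumea → 6:12 AM UTC.
Add 4 hours 40 minutes leg 4 → 10:52 AM UTC.
Port Linden is UTC−7:00, so local arrival = 10:52 AM − 7:00 = 3:52 AM on Sep 7.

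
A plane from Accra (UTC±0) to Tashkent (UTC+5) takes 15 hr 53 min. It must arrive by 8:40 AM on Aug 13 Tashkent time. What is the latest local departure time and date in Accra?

Target arrival in UTC: 8:40 AM − 5:00 = 3:40 AM on Aug 13.
Subtract 15 hours 53 minutes → departure 11:47 AM UTC on Aug 12.
Accra is UTC+0, so departure is 11:47 AM on Aug 12.

11:47 AM on August 12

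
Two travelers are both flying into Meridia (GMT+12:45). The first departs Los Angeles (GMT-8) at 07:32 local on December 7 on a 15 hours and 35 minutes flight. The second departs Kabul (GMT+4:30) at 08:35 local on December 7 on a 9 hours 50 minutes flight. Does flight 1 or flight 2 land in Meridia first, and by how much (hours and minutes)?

Flight 1 in UTC: 07:32 + 8:00 = 15:32 on Dec 7.
+15 hours 35 minutes → arrive 07:07 UTC on Dec 8.
Flight 2 in UTC: 08:35 − 4:30 = 04:05 on Dec 7.
+9 hours and 50 minutes → arrive 13:55 UTC on Dec 7.
Flight 2 lands earlier by 17 hours 12 minutes.

the second, by 17 hours 12 minutes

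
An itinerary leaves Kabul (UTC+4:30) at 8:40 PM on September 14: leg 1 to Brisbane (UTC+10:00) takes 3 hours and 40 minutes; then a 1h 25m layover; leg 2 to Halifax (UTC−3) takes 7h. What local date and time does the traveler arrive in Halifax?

1:15 AM on Sep 15

Convert departure to UTC: 8:40 PM − 4:30 = 4:10 PM UTC on Sep 14.
Add 3 hours and 40 minutes leg 1 → 7:50 PM UTC.
Add 1 hour and 25 minutes layover in Brisbane → 9:15 PM UTC.
Add 7 hours leg 2 → 4:15 AM UTC (Sep 15).
Halifax is UTC−3:00, so local arrival = 4:15 AM − 3:00 = 1:15 AM on Sep 15.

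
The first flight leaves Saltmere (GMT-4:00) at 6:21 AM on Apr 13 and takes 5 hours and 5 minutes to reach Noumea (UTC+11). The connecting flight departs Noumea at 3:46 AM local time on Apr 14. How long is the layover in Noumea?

1 hour 20 minutes

Convert departure to UTC: 6:21 AM + 4:00 = 10:21 AM UTC on Apr 13.
Add 5 hours and 5 minutes flight time → 3:26 PM UTC.
Noumea is UTC+11:00, so local arrival = 3:26 PM + 11:00 = 2:26 AM on Apr 14.
Layover = 3:46 AM − 2:26 AM = 1 hour 20 minutes.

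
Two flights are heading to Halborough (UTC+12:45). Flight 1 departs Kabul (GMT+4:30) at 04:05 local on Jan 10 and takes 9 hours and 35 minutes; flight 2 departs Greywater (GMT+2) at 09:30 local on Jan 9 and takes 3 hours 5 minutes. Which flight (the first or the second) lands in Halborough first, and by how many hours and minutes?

Flight 1 in UTC: 04:05 − 4:30 = 23:35 on Jan 9.
+9 hours 35 minutes → arrive 09:10 UTC on Jan 10.
Flight 2 in UTC: 09:30 − 2:00 = 07:30 on Jan 9.
+3 hours 5 minutes → arrive 10:35 UTC on Jan 9.
Flight 2 lands earlier by 22 hours 35 minutes.

the second, by 22 hours 35 minutes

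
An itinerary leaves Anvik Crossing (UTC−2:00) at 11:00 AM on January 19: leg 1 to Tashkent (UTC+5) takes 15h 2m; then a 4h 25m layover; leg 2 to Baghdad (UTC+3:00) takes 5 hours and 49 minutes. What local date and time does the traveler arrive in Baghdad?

5:16 PM on Jan 20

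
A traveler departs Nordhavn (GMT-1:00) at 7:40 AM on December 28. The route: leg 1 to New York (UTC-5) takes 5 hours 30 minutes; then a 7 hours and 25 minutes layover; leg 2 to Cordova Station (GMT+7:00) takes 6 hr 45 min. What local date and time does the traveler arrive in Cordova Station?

Convert departure to UTC: 7:40 AM + 1:00 = 8:40 AM UTC on Dec 28.
Add 5 hours and 30 minutes leg 1 → 2:10 PM UTC.
Add 7 hours 25 minutes layover in New York → 9:35 PM UTC.
Add 6 hours and 45 minutes leg 2 → 4:20 AM UTC (Dec 29).
Cordova Station is UTC+7:00, so local arrival = 4:20 AM + 7:00 = 11:20 AM on Dec 29.

11:20 AM on Dec 29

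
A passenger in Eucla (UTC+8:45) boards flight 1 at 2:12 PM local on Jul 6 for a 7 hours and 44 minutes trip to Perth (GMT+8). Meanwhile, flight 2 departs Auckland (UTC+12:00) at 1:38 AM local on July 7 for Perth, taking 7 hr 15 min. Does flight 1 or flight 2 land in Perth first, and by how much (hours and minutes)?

Flight 1 in UTC: 2:12 PM − 8:45 = 5:27 AM on Jul 6.
+7 hours and 44 minutes → arrive 1:11 PM UTC on Jul 6.
Flight 2 in UTC: 1:38 AM − 12:00 = 1:38 PM on Jul 6.
+7 hours and 15 minutes → arrive 8:53 PM UTC on Jul 6.
Flight 1 lands earlier by 7 hours 42 minutes.

the first, by 7 hours 42 minutes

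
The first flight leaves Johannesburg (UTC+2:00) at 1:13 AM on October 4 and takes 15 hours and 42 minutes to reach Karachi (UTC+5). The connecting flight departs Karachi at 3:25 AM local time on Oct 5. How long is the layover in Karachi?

7 hours 30 minutes

Convert departure to UTC: 1:13 AM − 2:00 = 11:13 PM UTC on Oct 3.
Add 15 hours and 42 minutes flight time → 2:55 PM UTC (Oct 4).
Karachi is UTC+5:00, so local arrival = 2:55 PM + 5:00 = 7:55 PM on Oct 4.
Layover = 3:25 AM − 7:55 PM (+1 day) = 7 hours 30 minutes.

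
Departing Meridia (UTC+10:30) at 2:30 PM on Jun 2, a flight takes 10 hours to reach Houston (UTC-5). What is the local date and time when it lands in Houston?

9:00 AM on June 2

Convert departure to UTC: 2:30 PM − 10:30 = 4:00 AM UTC on Jun 2.
Add 10 hours travel time → 2:00 PM UTC.
Houston is UTC−5:00, so local arrival = 2:00 PM − 5:00 = 9:00 AM on Jun 2.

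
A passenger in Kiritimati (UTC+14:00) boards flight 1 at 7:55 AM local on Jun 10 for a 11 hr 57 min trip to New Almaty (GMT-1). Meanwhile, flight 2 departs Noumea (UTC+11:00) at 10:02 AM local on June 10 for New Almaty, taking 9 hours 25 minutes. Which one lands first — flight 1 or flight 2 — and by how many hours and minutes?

Flight 1 in UTC: 7:55 AM − 14:00 = 5:55 PM on Jun 9.
+11 hours 57 minutes → arrive 5:52 AM UTC on Jun 10.
Flight 2 in UTC: 10:02 AM − 11:00 = 11:02 PM on Jun 9.
+9 hours and 25 minutes → arrive 8:27 AM UTC on Jun 10.
Flight 1 lands earlier by 2 hours 35 minutes.

the first, by 2 hours 35 minutes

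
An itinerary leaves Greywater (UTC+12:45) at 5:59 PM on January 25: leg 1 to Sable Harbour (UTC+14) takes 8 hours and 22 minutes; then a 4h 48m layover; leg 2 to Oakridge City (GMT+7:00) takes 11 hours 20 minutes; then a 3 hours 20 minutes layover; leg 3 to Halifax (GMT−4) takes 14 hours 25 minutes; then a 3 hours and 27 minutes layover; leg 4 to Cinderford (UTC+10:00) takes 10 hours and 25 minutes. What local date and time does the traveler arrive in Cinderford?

11:21 PM on January 27

Convert departure to UTC: 5:59 PM − 12:45 = 5:14 AM UTC on Jan 25.
Add 8 hours 22 minutes leg 1 → 1:36 PM UTC.
Add 4 hours 48 minutes layover in Sable Harbour → 6:24 PM UTC.
Add 11 hours 20 minutes leg 2 → 5:44 AM UTC (Jan 26).
Add 3 hours 20 minutes layover in Oakridge City → 9:04 AM UTC.
Add 14 hours and 25 minutes leg 3 → 11:29 PM UTC.
Add 3 hours and 27 minutes layover in Halifax → 2:56 AM UTC (Jan 27).
Add 10 hours 25 minutes leg 4 → 1:21 PM UTC.
Cinderford is UTC+10:00, so local arrival = 1:21 PM + 10:00 = 11:21 PM on Jan 27.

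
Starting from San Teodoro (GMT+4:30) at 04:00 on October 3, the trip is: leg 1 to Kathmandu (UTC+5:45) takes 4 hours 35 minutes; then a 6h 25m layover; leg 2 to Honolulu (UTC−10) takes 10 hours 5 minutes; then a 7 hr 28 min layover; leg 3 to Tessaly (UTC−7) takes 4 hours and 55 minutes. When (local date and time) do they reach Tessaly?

01:58 on October 4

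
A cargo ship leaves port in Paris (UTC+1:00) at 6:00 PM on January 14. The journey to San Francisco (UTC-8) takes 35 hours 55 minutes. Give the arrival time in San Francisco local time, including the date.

8:55 PM on January 15

Convert departure to UTC: 6:00 PM − 1:00 = 5:00 PM UTC on Jan 14.
Add 35 hours and 55 minutes travel time → 4:55 AM UTC (Jan 16).
San Francisco is UTC−8:00, so local arrival = 4:55 AM − 8:00 = 8:55 PM on Jan 15.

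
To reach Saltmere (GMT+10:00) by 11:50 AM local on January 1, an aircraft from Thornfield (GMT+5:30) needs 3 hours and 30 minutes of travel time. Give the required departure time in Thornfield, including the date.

Target arrival in UTC: 11:50 AM − 10:00 = 1:50 AM on Jan 1.
Subtract 3 hours 30 minutes → departure 10:20 PM UTC on Dec 31.
Thornfield is UTC+5:30: 10:20 PM + 5:30 = 3:50 AM on Jan 1.

3:50 AM on January 1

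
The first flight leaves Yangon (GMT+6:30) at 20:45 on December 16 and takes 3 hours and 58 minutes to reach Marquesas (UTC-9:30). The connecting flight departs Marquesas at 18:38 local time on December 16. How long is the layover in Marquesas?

9 hours 55 minutes

Convert departure to UTC: 20:45 − 6:30 = 14:15 UTC on Dec 16.
Add 3 hours 58 minutes flight time → 18:13 UTC.
Marquesas is UTC−9:30, so local arrival = 18:13 − 9:30 = 08:43 on Dec 16.
Layover = 18:38 − 08:43 = 9 hours 55 minutes.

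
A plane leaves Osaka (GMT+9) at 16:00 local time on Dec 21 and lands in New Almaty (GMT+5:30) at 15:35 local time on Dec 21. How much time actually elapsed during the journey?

Departure in UTC: 16:00 − 9:00 = 07:00 on Dec 21.
Arrival in UTC: 15:35 − 5:30 = 10:05 on Dec 21.
Elapsed = 10:05 − 07:00 = 3 hours 5 minutes.

3 hours 5 minutes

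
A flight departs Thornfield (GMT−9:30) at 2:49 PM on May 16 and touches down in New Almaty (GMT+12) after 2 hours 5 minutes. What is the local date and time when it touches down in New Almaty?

2:24 PM on May 17

Convert departure to UTC: 2:49 PM + 9:30 = 12:19 AM UTC on May 17.
Add 2 hours and 5 minutes travel time → 2:24 AM UTC.
New Almaty is UTC+12:00, so local arrival = 2:24 AM + 12:00 = 2:24 PM on May 17.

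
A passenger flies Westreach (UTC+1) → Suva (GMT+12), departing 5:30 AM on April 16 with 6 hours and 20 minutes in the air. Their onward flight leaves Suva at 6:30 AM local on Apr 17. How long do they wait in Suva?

7 hours 40 minutes

Convert departure to UTC: 5:30 AM − 1:00 = 4:30 AM UTC on Apr 16.
Add 6 hours and 20 minutes flight time → 10:50 AM UTC.
Suva is UTC+12:00, so local arrival = 10:50 AM + 12:00 = 10:50 PM on Apr 16.
Layover = 6:30 AM − 10:50 PM (+1 day) = 7 hours 40 minutes.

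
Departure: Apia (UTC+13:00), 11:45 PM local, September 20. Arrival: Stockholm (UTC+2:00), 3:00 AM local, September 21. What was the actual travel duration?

14 hours 15 minutes

Departure in UTC: 11:45 PM − 13:00 = 10:45 AM on Sep 20.
Arrival in UTC: 3:00 AM − 2:00 = 1:00 AM on Sep 21.
Elapsed = 1:00 AM − 10:45 AM (+1 day) = 14 hours 15 minutes.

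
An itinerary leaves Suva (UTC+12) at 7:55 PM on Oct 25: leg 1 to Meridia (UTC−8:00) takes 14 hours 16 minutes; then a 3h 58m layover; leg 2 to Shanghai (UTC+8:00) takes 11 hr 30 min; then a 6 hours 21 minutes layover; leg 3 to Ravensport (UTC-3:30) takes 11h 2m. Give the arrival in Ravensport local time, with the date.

Convert departure to UTC: 7:55 PM − 12:00 = 7:55 AM UTC on Oct 25.
Add 14 hours and 16 minutes leg 1 → 10:11 PM UTC.
Add 3 hours 58 minutes layover in Meridia → 2:09 AM UTC (Oct 26).
Add 11 hours and 30 minutes leg 2 → 1:39 PM UTC.
Add 6 hours and 21 minutes layover in Shanghai → 8:00 PM UTC.
Add 11 hours 2 minutes leg 3 → 7:02 AM UTC (Oct 27).
Ravensport is UTC−3:30, so local arrival = 7:02 AM − 3:30 = 3:32 AM on Oct 27.

3:32 AM on October 27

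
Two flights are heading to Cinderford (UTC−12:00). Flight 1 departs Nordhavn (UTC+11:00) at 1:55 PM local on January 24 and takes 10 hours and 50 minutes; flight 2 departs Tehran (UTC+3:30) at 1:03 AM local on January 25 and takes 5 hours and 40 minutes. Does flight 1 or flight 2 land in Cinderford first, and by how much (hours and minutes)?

the first, by 13 hours 28 minutes

Flight 1 in UTC: 1:55 PM − 11:00 = 2:55 AM on Jan 24.
+10 hours 50 minutes → arrive 1:45 PM UTC on Jan 24.
Flight 2 in UTC: 1:03 AM − 3:30 = 9:33 PM on Jan 24.
+5 hours and 40 minutes → arrive 3:13 AM UTC on Jan 25.
Flight 1 lands earlier by 13 hours 28 minutes.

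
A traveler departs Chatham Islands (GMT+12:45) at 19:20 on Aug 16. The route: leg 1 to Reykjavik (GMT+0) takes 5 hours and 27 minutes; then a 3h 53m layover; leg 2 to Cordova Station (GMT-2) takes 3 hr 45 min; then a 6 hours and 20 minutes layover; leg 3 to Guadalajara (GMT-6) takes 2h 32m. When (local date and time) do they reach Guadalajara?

22:32 on Aug 16

Convert departure to UTC: 19:20 − 12:45 = 06:35 UTC on Aug 16.
Add 5 hours and 27 minutes leg 1 → 12:02 UTC.
Add 3 hours 53 minutes layover in Reykjavik → 15:55 UTC.
Add 3 hours 45 minutes leg 2 → 19:40 UTC.
Add 6 hours 20 minutes layover in Cordova Station → 02:00 UTC (Aug 17).
Add 2 hours 32 minutes leg 3 → 04:32 UTC.
Guadalajara is UTC−6:00, so local arrival = 04:32 − 6:00 = 22:32 on Aug 16.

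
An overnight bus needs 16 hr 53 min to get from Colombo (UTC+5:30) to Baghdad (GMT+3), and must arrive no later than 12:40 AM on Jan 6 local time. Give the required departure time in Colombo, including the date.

10:17 AM on January 5

Target arrival in UTC: 12:40 AM − 3:00 = 9:40 PM on Jan 5.
Subtract 16 hours 53 minutes → departure 4:47 AM UTC on Jan 5.
Colombo is UTC+5:30: 4:47 AM + 5:30 = 10:17 AM on Jan 5.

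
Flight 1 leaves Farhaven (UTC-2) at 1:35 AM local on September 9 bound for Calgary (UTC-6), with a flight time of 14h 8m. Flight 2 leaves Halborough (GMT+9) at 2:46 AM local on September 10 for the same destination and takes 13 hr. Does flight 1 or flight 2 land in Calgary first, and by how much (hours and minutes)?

the first, by 13 hours 3 minutes

Flight 1 in UTC: 1:35 AM + 2:00 = 3:35 AM on Sep 9.
+14 hours 8 minutes → arrive 5:43 PM UTC on Sep 9.
Flight 2 in UTC: 2:46 AM − 9:00 = 5:46 PM on Sep 9.
+13 hours → arrive 6:46 AM UTC on Sep 10.
Flight 1 lands earlier by 13 hours 3 minutes.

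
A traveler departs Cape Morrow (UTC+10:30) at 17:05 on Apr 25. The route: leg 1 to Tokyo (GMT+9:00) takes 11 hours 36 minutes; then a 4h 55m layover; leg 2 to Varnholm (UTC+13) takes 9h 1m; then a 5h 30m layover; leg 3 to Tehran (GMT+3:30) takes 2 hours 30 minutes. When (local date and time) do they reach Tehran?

19:37 on April 26

Convert departure to UTC: 17:05 − 10:30 = 06:35 UTC on Apr 25.
Add 11 hours and 36 minutes leg 1 → 18:11 UTC.
Add 4 hours and 55 minutes layover in Tokyo → 23:06 UTC.
Add 9 hours 1 minute leg 2 → 08:07 UTC (Apr 26).
Add 5 hours and 30 minutes layover in Varnholm → 13:37 UTC.
Add 2 hours 30 minutes leg 3 → 16:07 UTC.
Tehran is UTC+3:30, so local arrival = 16:07 + 3:30 = 19:37 on Apr 26.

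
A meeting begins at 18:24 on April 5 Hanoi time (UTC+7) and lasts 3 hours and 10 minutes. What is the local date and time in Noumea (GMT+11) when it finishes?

01:34 on Apr 6

Noumea is 4:00 ahead of Hanoi.
After 3 hours 10 minutes it is 21:34 in Hanoi.
Shift by the zone difference: 21:34 + 4:00 = 01:34 on Apr 6 in Noumea.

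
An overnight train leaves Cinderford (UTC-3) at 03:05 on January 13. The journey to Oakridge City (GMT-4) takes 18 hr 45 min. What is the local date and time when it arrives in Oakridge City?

20:50 on Jan 13

Convert departure to UTC: 03:05 + 3:00 = 06:05 UTC on Jan 13.
Add 18 hours 45 minutes travel time → 00:50 UTC (Jan 14).
Oakridge City is UTC−4:00, so local arrival = 00:50 − 4:00 = 20:50 on Jan 13.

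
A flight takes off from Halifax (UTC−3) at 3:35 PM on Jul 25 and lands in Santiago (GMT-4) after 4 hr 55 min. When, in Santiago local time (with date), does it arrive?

Santiago is 1:00 behind Halifax.
After 4 hours 55 minutes it is 8:30 PM in Halifax.
Shift by the zone difference: 8:30 PM − 1:00 = 7:30 PM on Jul 25 in Santiago.

7:30 PM on July 25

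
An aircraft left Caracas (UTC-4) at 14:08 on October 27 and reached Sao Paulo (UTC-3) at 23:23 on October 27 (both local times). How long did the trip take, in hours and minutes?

8 hours 15 minutes

Departure in UTC: 14:08 + 4:00 = 18:08 on Oct 27.
Arrival in UTC: 23:23 + 3:00 = 02:23 on Oct 28.
Elapsed = 02:23 − 18:08 (+1 day) = 8 hours 15 minutes.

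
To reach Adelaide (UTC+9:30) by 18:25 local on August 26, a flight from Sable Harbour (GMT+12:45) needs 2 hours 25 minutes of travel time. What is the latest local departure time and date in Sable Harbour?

Target arrival in UTC: 18:25 − 9:30 = 08:55 on Aug 26.
Subtract 2 hours 25 minutes → departure 06:30 UTC on Aug 26.
Sable Harbour is UTC+12:45: 06:30 + 12:45 = 19:15 on Aug 26.

19:15 on Aug 26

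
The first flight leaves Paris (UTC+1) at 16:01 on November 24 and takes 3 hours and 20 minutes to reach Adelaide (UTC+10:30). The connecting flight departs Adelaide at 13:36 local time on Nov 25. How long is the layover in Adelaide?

Convert departure to UTC: 16:01 − 1:00 = 15:01 UTC on Nov 24.
Add 3 hours and 20 minutes flight time → 18:21 UTC.
Adelaide is UTC+10:30, so local arrival = 18:21 + 10:30 = 04:51 on Nov 25.
Layover = 13:36 − 04:51 = 8 hours 45 minutes.

8 hours 45 minutes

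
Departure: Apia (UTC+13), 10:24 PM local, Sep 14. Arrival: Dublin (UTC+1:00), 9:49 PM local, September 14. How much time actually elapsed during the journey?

11 hours 25 minutes

Dublin is 12:00 behind Apia.
Clock-face elapsed time (ignoring zones) is −35 minutes.
Actual elapsed = −35 minutes + 12:00 = 11 hours 25 minutes.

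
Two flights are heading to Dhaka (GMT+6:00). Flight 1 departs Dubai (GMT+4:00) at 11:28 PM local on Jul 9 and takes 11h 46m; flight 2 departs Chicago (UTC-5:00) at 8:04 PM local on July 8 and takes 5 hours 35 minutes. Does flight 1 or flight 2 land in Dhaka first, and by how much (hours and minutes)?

Flight 1 in UTC: 11:28 PM − 4:00 = 7:28 PM on Jul 9.
+11 hours and 46 minutes → arrive 7:14 AM UTC on Jul 10.
Flight 2 in UTC: 8:04 PM + 5:00 = 1:04 AM on Jul 9.
+5 hours 35 minutes → arrive 6:39 AM UTC on Jul 9.
Flight 2 lands earlier by 24 hours 35 minutes.

the second, by 24 hours 35 minutes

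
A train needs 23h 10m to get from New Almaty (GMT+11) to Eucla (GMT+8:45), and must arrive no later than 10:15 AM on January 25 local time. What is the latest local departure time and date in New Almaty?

1:20 PM on January 24

Target arrival in UTC: 10:15 AM − 8:45 = 1:30 AM on Jan 25.
Subtract 23 hours and 10 minutes → departure 2:20 AM UTC on Jan 24.
New Almaty is UTC+11:00: 2:20 AM + 11:00 = 1:20 PM on Jan 24.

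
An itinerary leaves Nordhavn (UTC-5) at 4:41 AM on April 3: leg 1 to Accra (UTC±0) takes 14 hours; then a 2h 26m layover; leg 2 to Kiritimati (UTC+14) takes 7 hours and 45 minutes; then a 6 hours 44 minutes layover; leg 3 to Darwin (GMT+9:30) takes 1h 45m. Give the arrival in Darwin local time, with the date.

3:51 AM on April 5

Convert departure to UTC: 4:41 AM + 5:00 = 9:41 AM UTC on Apr 3.
Add 14 hours leg 1 → 11:41 PM UTC.
Add 2 hours and 26 minutes layover in Accra → 2:07 AM UTC (Apr 4).
Add 7 hours and 45 minutes leg 2 → 9:52 AM UTC.
Add 6 hours 44 minutes layover in Kiritimati → 4:36 PM UTC.
Add 1 hour 45 minutes leg 3 → 6:21 PM UTC.
Darwin is UTC+9:30, so local arrival = 6:21 PM + 9:30 = 3:51 AM on Apr 5.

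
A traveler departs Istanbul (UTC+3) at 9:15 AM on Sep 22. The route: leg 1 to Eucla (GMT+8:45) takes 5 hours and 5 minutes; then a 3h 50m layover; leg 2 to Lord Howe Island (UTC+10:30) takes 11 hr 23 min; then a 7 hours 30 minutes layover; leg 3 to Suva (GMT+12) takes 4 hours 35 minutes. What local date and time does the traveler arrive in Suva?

Convert departure to UTC: 9:15 AM − 3:00 = 6:15 AM UTC on Sep 22.
Add 5 hours and 5 minutes leg 1 → 11:20 AM UTC.
Add 3 hours 50 minutes layover in Eucla → 3:10 PM UTC.
Add 11 hours 23 minutes leg 2 → 2:33 AM UTC (Sep 23).
Add 7 hours 30 minutes layover in Lord Howe Island → 10:03 AM UTC.
Add 4 hours 35 minutes leg 3 → 2:38 PM UTC.
Suva is UTC+12:00, so local arrival = 2:38 PM + 12:00 = 2:38 AM on Sep 24.

2:38 AM on September 24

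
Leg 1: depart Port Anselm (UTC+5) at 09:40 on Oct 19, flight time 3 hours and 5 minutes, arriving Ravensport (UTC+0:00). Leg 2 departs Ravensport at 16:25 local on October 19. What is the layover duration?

Convert departure to UTC: 09:40 − 5:00 = 04:40 UTC on Oct 19.
Add 3 hours 5 minutes flight time → 07:45 UTC.
Ravensport is UTC+0, so local arrival is the same: 07:45 on Oct 19.
Layover = 16:25 − 07:45 = 8 hours 40 minutes.

8 hours 40 minutes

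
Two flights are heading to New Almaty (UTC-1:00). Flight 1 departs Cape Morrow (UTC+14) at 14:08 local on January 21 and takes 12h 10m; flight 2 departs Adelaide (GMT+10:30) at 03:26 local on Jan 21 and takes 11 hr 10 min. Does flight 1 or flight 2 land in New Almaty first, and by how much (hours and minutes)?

Flight 1 in UTC: 14:08 − 14:00 = 00:08 on Jan 21.
+12 hours and 10 minutes → arrive 12:18 UTC on Jan 21.
Flight 2 in UTC: 03:26 − 10:30 = 16:56 on Jan 20.
+11 hours 10 minutes → arrive 04:06 UTC on Jan 21.
Flight 2 lands earlier by 8 hours 12 minutes.

the second, by 8 hours 12 minutes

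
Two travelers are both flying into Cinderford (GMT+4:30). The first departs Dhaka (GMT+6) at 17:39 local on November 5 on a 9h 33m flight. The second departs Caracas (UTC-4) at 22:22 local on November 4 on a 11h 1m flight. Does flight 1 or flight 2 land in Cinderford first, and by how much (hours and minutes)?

Flight 1 in UTC: 17:39 − 6:00 = 11:39 on Nov 5.
+9 hours 33 minutes → arrive 21:12 UTC on Nov 5.
Flight 2 in UTC: 22:22 + 4:00 = 02:22 on Nov 5.
+11 hours and 1 minute → arrive 13:23 UTC on Nov 5.
Flight 2 lands earlier by 7 hours 49 minutes.

the second, by 7 hours 49 minutes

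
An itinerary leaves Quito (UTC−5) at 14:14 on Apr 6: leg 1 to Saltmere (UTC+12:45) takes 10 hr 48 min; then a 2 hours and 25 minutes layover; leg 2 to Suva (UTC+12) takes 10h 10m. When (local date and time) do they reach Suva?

06:37 on April 8

Convert departure to UTC: 14:14 + 5:00 = 19:14 UTC on Apr 6.
Add 10 hours and 48 minutes leg 1 → 06:02 UTC (Apr 7).
Add 2 hours 25 minutes layover in Saltmere → 08:27 UTC.
Add 10 hours and 10 minutes leg 2 → 18:37 UTC.
Suva is UTC+12:00, so local arrival = 18:37 + 12:00 = 06:37 on Apr 8.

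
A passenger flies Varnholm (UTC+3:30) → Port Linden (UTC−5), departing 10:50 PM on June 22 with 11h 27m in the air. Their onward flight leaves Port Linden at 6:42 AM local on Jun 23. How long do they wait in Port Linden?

4 hours 55 minutes

Convert departure to UTC: 10:50 PM − 3:30 = 7:20 PM UTC on Jun 22.
Add 11 hours 27 minutes flight time → 6:47 AM UTC (Jun 23).
Port Linden is UTC−5:00, so local arrival = 6:47 AM − 5:00 = 1:47 AM on Jun 23.
Layover = 6:42 AM − 1:47 AM = 4 hours 55 minutes.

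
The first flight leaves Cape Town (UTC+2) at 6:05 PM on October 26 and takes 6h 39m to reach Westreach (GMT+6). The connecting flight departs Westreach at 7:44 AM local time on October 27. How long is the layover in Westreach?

Convert departure to UTC: 6:05 PM − 2:00 = 4:05 PM UTC on Oct 26.
Add 6 hours and 39 minutes flight time → 10:44 PM UTC.
Westreach is UTC+6:00, so local arrival = 10:44 PM + 6:00 = 4:44 AM on Oct 27.
Layover = 7:44 AM − 4:44 AM = 3 hours.

3 hours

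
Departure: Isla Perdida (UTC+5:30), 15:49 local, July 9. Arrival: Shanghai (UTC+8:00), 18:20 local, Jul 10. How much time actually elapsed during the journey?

24 hours 1 minute

Departure in UTC: 15:49 − 5:30 = 10:19 on Jul 9.
Arrival in UTC: 18:20 − 8:00 = 10:20 on Jul 10.
Elapsed = 10:20 − 10:19 (+1 day) = 24 hours 1 minute.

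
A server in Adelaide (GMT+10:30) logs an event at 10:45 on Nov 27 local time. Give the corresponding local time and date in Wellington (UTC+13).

13:15 on November 27

Wellington is 2:30 ahead of Adelaide.
Shift by the zone difference: 10:45 + 2:30 = 13:15 on Nov 27 in Wellington.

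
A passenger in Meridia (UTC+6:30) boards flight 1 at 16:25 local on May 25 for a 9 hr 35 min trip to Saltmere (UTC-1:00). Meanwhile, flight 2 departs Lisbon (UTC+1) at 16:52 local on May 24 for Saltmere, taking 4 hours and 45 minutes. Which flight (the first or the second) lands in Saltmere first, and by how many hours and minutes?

the second, by 22 hours 53 minutes

Flight 1 in UTC: 16:25 − 6:30 = 09:55 on May 25.
+9 hours and 35 minutes → arrive 19:30 UTC on May 25.
Flight 2 in UTC: 16:52 − 1:00 = 15:52 on May 24.
+4 hours 45 minutes → arrive 20:37 UTC on May 24.
Flight 2 lands earlier by 22 hours 53 minutes.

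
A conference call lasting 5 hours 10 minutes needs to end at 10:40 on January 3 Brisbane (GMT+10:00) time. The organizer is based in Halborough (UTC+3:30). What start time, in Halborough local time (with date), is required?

23:00 on January 2

Target end time in UTC: 10:40 − 10:00 = 00:40 on Jan 3.
Subtract 5 hours and 10 minutes → start 19:30 UTC on Jan 2.
Halborough is UTC+3:30: 19:30 + 3:30 = 23:00 on Jan 2.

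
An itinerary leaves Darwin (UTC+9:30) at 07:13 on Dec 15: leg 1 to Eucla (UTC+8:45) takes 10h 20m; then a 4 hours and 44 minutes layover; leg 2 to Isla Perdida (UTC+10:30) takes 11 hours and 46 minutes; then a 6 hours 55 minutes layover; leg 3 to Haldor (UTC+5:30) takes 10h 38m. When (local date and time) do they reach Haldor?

23:36 on Dec 16

Convert departure to UTC: 07:13 − 9:30 = 21:43 UTC on Dec 14.
Add 10 hours 20 minutes leg 1 → 08:03 UTC (Dec 15).
Add 4 hours and 44 minutes layover in Eucla → 12:47 UTC.
Add 11 hours 46 minutes leg 2 → 00:33 UTC (Dec 16).
Add 6 hours and 55 minutes layover in Isla Perdida → 07:28 UTC.
Add 10 hours 38 minutes leg 3 → 18:06 UTC.
Haldor is UTC+5:30, so local arrival = 18:06 + 5:30 = 23:36 on Dec 16.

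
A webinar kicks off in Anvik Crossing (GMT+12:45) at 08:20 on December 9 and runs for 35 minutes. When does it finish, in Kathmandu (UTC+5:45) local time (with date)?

01:55 on December 9

Convert start to UTC: 08:20 − 12:45 = 19:35 UTC on Dec 8.
Add 35 minutes duration → 20:10 UTC.
Kathmandu is UTC+5:45, so local end time = 20:10 + 5:45 = 01:55 on Dec 9.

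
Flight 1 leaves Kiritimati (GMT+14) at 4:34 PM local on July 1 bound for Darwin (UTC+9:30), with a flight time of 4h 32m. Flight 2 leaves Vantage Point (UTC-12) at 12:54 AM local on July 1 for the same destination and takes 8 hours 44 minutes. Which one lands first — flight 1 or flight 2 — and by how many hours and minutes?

Flight 1 in UTC: 4:34 PM − 14:00 = 2:34 AM on Jul 1.
+4 hours 32 minutes → arrive 7:06 AM UTC on Jul 1.
Flight 2 in UTC: 12:54 AM + 12:00 = 12:54 PM on Jul 1.
+8 hours 44 minutes → arrive 9:38 PM UTC on Jul 1.
Flight 1 lands earlier by 14 hours 32 minutes.

the first, by 14 hours 32 minutes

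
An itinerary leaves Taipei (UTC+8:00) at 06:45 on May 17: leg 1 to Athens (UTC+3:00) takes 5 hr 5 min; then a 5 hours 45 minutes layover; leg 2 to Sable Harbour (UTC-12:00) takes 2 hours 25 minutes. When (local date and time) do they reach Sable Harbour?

00:00 on May 17

Convert departure to UTC: 06:45 − 8:00 = 22:45 UTC on May 16.
Add 5 hours 5 minutes leg 1 → 03:50 UTC (May 17).
Add 5 hours 45 minutes layover in Athens → 09:35 UTC.
Add 2 hours 25 minutes leg 2 → 12:00 UTC.
Sable Harbour is UTC−12:00, so local arrival = 12:00 − 12:00 = 00:00 on May 17.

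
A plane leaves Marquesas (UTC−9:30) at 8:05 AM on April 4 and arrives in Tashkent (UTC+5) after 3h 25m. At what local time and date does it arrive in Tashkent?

2:00 AM on April 5

Tashkent is 14:30 ahead of Marquesas.
After 3 hours and 25 minutes it is 11:30 AM in Marquesas.
Shift by the zone difference: 11:30 AM + 14:30 = 2:00 AM on Apr 5 in Tashkent.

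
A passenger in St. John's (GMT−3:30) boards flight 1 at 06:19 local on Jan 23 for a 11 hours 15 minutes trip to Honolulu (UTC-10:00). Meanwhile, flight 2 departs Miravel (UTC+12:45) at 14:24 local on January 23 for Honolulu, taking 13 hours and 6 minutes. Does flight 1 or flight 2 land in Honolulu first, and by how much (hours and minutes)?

Flight 1 in UTC: 06:19 + 3:30 = 09:49 on Jan 23.
+11 hours 15 minutes → arrive 21:04 UTC on Jan 23.
Flight 2 in UTC: 14:24 − 12:45 = 01:39 on Jan 23.
+13 hours and 6 minutes → arrive 14:45 UTC on Jan 23.
Flight 2 lands earlier by 6 hours 19 minutes.

the second, by 6 hours 19 minutes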